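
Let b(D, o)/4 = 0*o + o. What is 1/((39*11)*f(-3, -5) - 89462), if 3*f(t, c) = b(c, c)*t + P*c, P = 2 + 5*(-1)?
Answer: -1/78737 ≈ -1.2701e-5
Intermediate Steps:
b(D, o) = 4*o (b(D, o) = 4*(0*o + o) = 4*(0 + o) = 4*o)
P = -3 (P = 2 - 5 = -3)
f(t, c) = -c + 4*c*t/3 (f(t, c) = ((4*c)*t - 3*c)/3 = (4*c*t - 3*c)/3 = (-3*c + 4*c*t)/3 = -c + 4*c*t/3)
1/((39*11)*f(-3, -5) - 89462) = 1/((39*11)*((⅓)*(-5)*(-3 + 4*(-3))) - 89462) = 1/(429*((⅓)*(-5)*(-3 - 12)) - 89462) = 1/(429*((⅓)*(-5)*(-15)) - 89462) = 1/(429*25 - 89462) = 1/(10725 - 89462) = 1/(-78737) = -1/78737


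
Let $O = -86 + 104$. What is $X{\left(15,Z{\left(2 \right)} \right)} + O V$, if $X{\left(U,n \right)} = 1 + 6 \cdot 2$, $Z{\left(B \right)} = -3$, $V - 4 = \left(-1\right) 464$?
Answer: $-8267$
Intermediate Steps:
$V = -460$ ($V = 4 - 464 = -460$)
$X{\left(U,n \right)} = 13$ ($X{\left(U,n \right)} = 1 + 12 = 13$)
$O = 18$
$X{\left(15,Z{\left(2 \right)} \right)} + O V = 13 + 18 \left(-460\right) = 13 - 8280 = -8267$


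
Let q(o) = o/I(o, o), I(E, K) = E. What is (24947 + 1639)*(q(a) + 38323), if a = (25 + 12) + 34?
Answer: 1018881864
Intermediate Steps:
a = 71 (a = 37 + 34 = 71)
q(o) = 1 (q(o) = o/o = 1)
(24947 + 1639)*(q(a) + 38323) = (24947 + 1639)*(1 + 38323) = 26586*38324 = 1018881864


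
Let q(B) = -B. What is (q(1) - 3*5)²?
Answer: 256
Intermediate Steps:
(q(1) - 3*5)² = (-1*1 - 3*5)² = (-1 - 15)² = (-16)² = 256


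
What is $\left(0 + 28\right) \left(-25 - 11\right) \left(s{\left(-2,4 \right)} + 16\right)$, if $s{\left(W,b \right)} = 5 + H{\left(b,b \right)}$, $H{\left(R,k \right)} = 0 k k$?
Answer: $-21168$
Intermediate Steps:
$H{\left(R,k \right)} = 0$ ($H{\left(R,k \right)} = 0 k = 0$)
$s{\left(W,b \right)} = 5$ ($s{\left(W,b \right)} = 5 + 0 = 5$)
$\left(0 + 28\right) \left(-25 - 11\right) \left(s{\left(-2,4 \right)} + 16\right) = \left(0 + 28\right) \left(-25 - 11\right) \left(5 + 16\right) = 28 \left(\left(-36\right) 21\right) = 28 \left(-756\right) = -21168$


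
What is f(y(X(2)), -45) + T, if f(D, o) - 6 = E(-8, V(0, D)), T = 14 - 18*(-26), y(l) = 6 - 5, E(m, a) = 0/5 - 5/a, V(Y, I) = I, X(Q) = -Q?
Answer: 483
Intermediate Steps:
E(m, a) = -5/a (E(m, a) = 0*(⅕) - 5/a = 0 - 5/a = -5/a)
y(l) = 1
T = 482 (T = 14 + 468 = 482)
f(D, o) = 6 - 5/D
f(y(X(2)), -45) + T = (6 - 5/1) + 482 = (6 - 5*1) + 482 = (6 - 5) + 482 = 1 + 482 = 483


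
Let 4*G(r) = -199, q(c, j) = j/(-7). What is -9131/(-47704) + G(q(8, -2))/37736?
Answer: 1922439/10113248 ≈ 0.19009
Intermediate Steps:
q(c, j) = -j/7 (q(c, j) = j*(-⅐) = -j/7)
G(r) = -199/4 (G(r) = (¼)*(-199) = -199/4)
-9131/(-47704) + G(q(8, -2))/37736 = -9131/(-47704) - 199/4/37736 = -9131*(-1/47704) - 199/4*1/37736 = 9131/47704 - 199/150944 = 1922439/10113248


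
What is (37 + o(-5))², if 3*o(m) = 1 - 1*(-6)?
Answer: 13924/9 ≈ 1547.1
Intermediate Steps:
o(m) = 7/3 (o(m) = (1 - 1*(-6))/3 = (1 + 6)/3 = (⅓)*7 = 7/3)
(37 + o(-5))² = (37 + 7/3)² = (118/3)² = 13924/9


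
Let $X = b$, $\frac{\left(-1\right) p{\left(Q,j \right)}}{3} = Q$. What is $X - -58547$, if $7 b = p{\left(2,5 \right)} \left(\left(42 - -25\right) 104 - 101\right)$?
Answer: $52661$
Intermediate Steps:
$p{\left(Q,j \right)} = - 3 Q$
$b = -5886$ ($b = \frac{\left(-3\right) 2 \left(\left(42 - -25\right) 104 - 101\right)}{7} = \frac{\left(-6\right) \left(\left(42 + 25\right) 104 - 101\right)}{7} = \frac{\left(-6\right) \left(67 \cdot 104 - 101\right)}{7} = \frac{\left(-6\right) \left(6968 - 101\right)}{7} = \frac{\left(-6\right) 6867}{7} = \frac{1}{7} \left(-41202\right) = -5886$)
$X = -5886$
$X - -58547 = -5886 - -58547 = -5886 + 58547 = 52661$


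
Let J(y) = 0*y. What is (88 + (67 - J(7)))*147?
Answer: 22785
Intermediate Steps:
J(y) = 0
(88 + (67 - J(7)))*147 = (88 + (67 - 1*0))*147 = (88 + (67 + 0))*147 = (88 + 67)*147 = 155*147 = 22785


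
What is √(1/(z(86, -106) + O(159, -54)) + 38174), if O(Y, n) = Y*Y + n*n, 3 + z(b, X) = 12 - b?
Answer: √7546373753430/14060 ≈ 195.38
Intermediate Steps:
z(b, X) = 9 - b (z(b, X) = -3 + (12 - b) = 9 - b)
O(Y, n) = Y² + n²
√(1/(z(86, -106) + O(159, -54)) + 38174) = √(1/((9 - 1*86) + (159² + (-54)²)) + 38174) = √(1/((9 - 86) + (25281 + 2916)) + 38174) = √(1/(-77 + 28197) + 38174) = √(1/28120 + 38174) = √(1073452881/28120) = √7546373753430/14060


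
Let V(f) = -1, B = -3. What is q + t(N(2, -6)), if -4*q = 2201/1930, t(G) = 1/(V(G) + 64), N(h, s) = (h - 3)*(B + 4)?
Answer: -130943/486360 ≈ -0.26923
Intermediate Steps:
N(h, s) = -3 + h (N(h, s) = (h - 3)*(-3 + 4) = (-3 + h)*1 = -3 + h)
t(G) = 1/63 (t(G) = 1/(-1 + 64) = 1/63)
q = -2201/7720 (q = -2201/(4*1930) = -1/4*2201/1930 = -2201/7720 ≈ -0.28510)
q + t(N(2, -6)) = -2201/7720 + 1/63 = -130943/486360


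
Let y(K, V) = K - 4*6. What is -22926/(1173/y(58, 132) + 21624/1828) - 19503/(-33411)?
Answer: -77697822341/157198755 ≈ -494.26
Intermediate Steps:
y(K, V) = -24 + K (y(K, V) = K - 24 = -24 + K)
-22926/(1173/y(58, 132) + 21624/1828) - 19503/(-33411) = -22926/(1173/(-24 + 58) + 21624/1828) - 19503/(-33411) = -22926/(1173/34 + 21624*(1/1828)) - 19503*(-1/33411) = -22926/(1173*(1/34) + 5406/457) + 6501/11137 = -22926/(69/2 + 5406/457) + 6501/11137 = -22926/42345/914 + 6501/11137 = -22926*914/42345 + 6501/11137 = -6984788/14115 + 6501/11137 = -77697822341/157198755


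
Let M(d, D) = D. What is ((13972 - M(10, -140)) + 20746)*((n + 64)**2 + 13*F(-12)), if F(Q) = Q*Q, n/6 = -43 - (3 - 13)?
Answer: 691164424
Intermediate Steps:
n = -198 (n = 6*(-43 - (3 - 13)) = 6*(-43 - 1*(-10)) = 6*(-43 + 10) = 6*(-33) = -198)
F(Q) = Q**2
((13972 - M(10, -140)) + 20746)*((n + 64)**2 + 13*F(-12)) = ((13972 - 1*(-140)) + 20746)*((-198 + 64)**2 + 13*(-12)**2) = ((13972 + 140) + 20746)*((-134)**2 + 13*144) = (14112 + 20746)*(17956 + 1872) = 34858*19828 = 691164424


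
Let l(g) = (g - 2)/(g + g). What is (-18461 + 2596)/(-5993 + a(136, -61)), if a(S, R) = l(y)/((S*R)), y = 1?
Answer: 52646416/19887171 ≈ 2.6473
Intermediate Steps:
l(g) = (-2 + g)/(2*g) (l(g) = (-2 + g)/((2*g)) = (-2 + g)*(1/(2*g)) = (-2 + g)/(2*g))
a(S, R) = -1/(2*R*S) (a(S, R) = ((½)*(-2 + 1)/1)/((S*R)) = ((½)*1*(-1))/((R*S)) = -1/(2*R*S))
(-18461 + 2596)/(-5993 + a(136, -61)) = (-18461 + 2596)/(-5993 - ½/(-61*136)) = -15865/(-5993 - ½*(-1/61)*1/136) = -15865/(-5993 + 1/16592) = -15865/(-99435855/16592) = -15865*(-16592/99435855) = 52646416/19887171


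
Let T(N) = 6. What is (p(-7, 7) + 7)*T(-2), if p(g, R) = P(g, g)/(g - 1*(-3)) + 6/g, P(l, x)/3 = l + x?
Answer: 699/7 ≈ 99.857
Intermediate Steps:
P(l, x) = 3*l + 3*x (P(l, x) = 3*(l + x) = 3*l + 3*x)
p(g, R) = 6/g + 6*g/(3 + g) (p(g, R) = (3*g + 3*g)/(g - 1*(-3)) + 6/g = (6*g)/(g + 3) + 6/g = (6*g)/(3 + g) + 6/g = 6*g/(3 + g) + 6/g = 6/g + 6*g/(3 + g))
(p(-7, 7) + 7)*T(-2) = (6*(3 - 7 + (-7)²)/(-7*(3 - 7)) + 7)*6 = (6*(-⅐)*(3 - 7 + 49)/(-4) + 7)*6 = (6*(-⅐)*(-¼)*45 + 7)*6 = (135/14 + 7)*6 = (233/14)*6 = 699/7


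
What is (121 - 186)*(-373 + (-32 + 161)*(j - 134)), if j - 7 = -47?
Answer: 1483235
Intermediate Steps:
j = -40 (j = 7 - 47 = -40)
(121 - 186)*(-373 + (-32 + 161)*(j - 134)) = (121 - 186)*(-373 + (-32 + 161)*(-40 - 134)) = -65*(-373 + 129*(-174)) = -65*(-373 - 22446) = -65*(-22819) = 1483235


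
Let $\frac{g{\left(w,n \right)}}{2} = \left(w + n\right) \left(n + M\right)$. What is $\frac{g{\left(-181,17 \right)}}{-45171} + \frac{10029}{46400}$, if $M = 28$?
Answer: $\frac{126431551}{232881600} \approx 0.5429$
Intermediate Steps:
$g{\left(w,n \right)} = 2 \left(28 + n\right) \left(n + w\right)$ ($g{\left(w,n \right)} = 2 \left(w + n\right) \left(n + 28\right) = 2 \left(n + w\right) \left(28 + n\right) = 2 \left(28 + n\right) \left(n + w\right)$)
$\frac{g{\left(-181,17 \right)}}{-45171} + \frac{10029}{46400} = \frac{2 \cdot 17^{2} + 56 \cdot 17 + 56 \left(-181\right) + 2 \cdot 17 \left(-181\right)}{-45171} + \frac{10029}{46400} = \left(2 \cdot 289 + 952 - 10136 - 6154\right) \left(- \frac{1}{45171}\right) + 10029 \cdot \frac{1}{46400} = \left(578 + 952 - 10136 - 6154\right) \left(- \frac{1}{45171}\right) + \frac{10029}{46400} = \left(-14760\right) \left(- \frac{1}{45171}\right) + \frac{10029}{46400} = \frac{1640}{5019} + \frac{10029}{46400} = \frac{126431551}{232881600}$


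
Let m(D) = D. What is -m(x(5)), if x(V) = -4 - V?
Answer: 9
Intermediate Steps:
-m(x(5)) = -(-4 - 1*5) = -(-4 - 5) = -1*(-9) = 9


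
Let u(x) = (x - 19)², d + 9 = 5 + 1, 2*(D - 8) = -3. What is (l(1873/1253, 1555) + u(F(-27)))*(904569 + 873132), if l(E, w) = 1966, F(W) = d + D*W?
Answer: 291345639189/4 ≈ 7.2836e+10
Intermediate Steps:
D = 13/2 (D = 8 + (½)*(-3) = 8 - 3/2 = 13/2 ≈ 6.5000)
d = -3 (d = -9 + (5 + 1) = -9 + 6 = -3)
F(W) = -3 + 13*W/2
u(x) = (-19 + x)²
(l(1873/1253, 1555) + u(F(-27)))*(904569 + 873132) = (1966 + (-19 + (-3 + (13/2)*(-27)))²)*(904569 + 873132) = (1966 + (-19 + (-3 - 351/2))²)*1777701 = (1966 + (-19 - 357/2)²)*1777701 = (1966 + (-395/2)²)*1777701 = (1966 + 156025/4)*1777701 = (163889/4)*1777701 = 291345639189/4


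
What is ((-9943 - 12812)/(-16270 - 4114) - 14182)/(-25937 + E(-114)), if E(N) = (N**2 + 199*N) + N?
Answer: 289063133/728544544 ≈ 0.39677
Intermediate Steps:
E(N) = N**2 + 200*N
((-9943 - 12812)/(-16270 - 4114) - 14182)/(-25937 + E(-114)) = ((-9943 - 12812)/(-16270 - 4114) - 14182)/(-25937 - 114*(200 - 114)) = (-22755/(-20384) - 14182)/(-25937 - 114*86) = (-22755*(-1/20384) - 14182)/(-25937 - 9804) = (22755/20384 - 14182)/(-35741) = -289063133/20384*(-1/35741) = 289063133/728544544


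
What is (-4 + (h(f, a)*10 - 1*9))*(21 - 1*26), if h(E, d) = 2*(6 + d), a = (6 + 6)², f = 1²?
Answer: -14935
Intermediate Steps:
f = 1
a = 144 (a = 12² = 144)
h(E, d) = 12 + 2*d
(-4 + (h(f, a)*10 - 1*9))*(21 - 1*26) = (-4 + ((12 + 2*144)*10 - 1*9))*(21 - 1*26) = (-4 + ((12 + 288)*10 - 9))*(21 - 26) = (-4 + (300*10 - 9))*(-5) = (-4 + (3000 - 9))*(-5) = (-4 + 2991)*(-5) = 2987*(-5) = -14935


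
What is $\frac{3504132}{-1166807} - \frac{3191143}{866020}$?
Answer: $- \frac{6758096385041}{1010478198140} \approx -6.688$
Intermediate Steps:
$\frac{3504132}{-1166807} - \frac{3191143}{866020} = 3504132 \left(- \frac{1}{1166807}\right) - \frac{3191143}{866020} = - \frac{3504132}{1166807} - \frac{3191143}{866020} = - \frac{6758096385041}{1010478198140}$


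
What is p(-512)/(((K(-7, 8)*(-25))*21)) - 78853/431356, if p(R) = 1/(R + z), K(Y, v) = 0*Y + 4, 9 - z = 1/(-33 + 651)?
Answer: -4289551415291/23465604641500 ≈ -0.18280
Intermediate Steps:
z = 5561/618 (z = 9 - 1/(-33 + 651) = 9 - 1/618 = 5561/618 ≈ 8.9984)
K(Y, v) = 4 (K(Y, v) = 0 + 4 = 4)
p(R) = 1/(5561/618 + R) (p(R) = 1/(R + 5561/618) = 1/(5561/618 + R))
p(-512)/(((K(-7, 8)*(-25))*21)) - 78853/431356 = (618/(5561 + 618*(-512)))/(((4*(-25))*21)) - 78853/431356 = (618/(5561 - 316416))/((-100*21)) - 78853*1/431356 = (618/(-310855))/(-2100) - 78853/431356 = (618*(-1/310855))*(-1/2100) - 78853/431356 = -618/310855*(-1/2100) - 78853/431356 = 103/108799250 - 78853/431356 = -4289551415291/23465604641500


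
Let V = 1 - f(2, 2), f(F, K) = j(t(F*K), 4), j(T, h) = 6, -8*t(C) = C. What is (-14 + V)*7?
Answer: -133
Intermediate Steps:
t(C) = -C/8
f(F, K) = 6
V = -5 (V = 1 - 1*6 = 1 - 6 = -5)
(-14 + V)*7 = (-14 - 5)*7 = -19*7 = -133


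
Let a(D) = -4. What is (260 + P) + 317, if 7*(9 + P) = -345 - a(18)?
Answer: 3635/7 ≈ 519.29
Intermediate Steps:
P = -404/7 (P = -9 + (-345 - 1*(-4))/7 = -9 + (-345 + 4)/7 = -9 + (1/7)*(-341) = -9 - 341/7 = -404/7 ≈ -57.714)
(260 + P) + 317 = (260 - 404/7) + 317 = 1416/7 + 317 = 3635/7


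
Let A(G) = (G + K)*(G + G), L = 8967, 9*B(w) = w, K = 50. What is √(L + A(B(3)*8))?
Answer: √83231/3 ≈ 96.166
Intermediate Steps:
B(w) = w/9
A(G) = 2*G*(50 + G) (A(G) = (G + 50)*(G + G) = (50 + G)*(2*G) = 2*G*(50 + G))
√(L + A(B(3)*8)) = √(8967 + 2*(((⅑)*3)*8)*(50 + ((⅑)*3)*8)) = √(8967 + 2*((⅓)*8)*(50 + (⅓)*8)) = √(8967 + 2*(8/3)*(50 + 8/3)) = √(8967 + 2*(8/3)*(158/3)) = √(8967 + 2528/9) = √(83231/9) = √83231/3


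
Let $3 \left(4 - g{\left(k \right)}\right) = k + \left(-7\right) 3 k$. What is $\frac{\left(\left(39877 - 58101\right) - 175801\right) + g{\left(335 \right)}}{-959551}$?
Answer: $\frac{575363}{2878653} \approx 0.19987$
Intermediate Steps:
$g{\left(k \right)} = 4 + \frac{20 k}{3}$ ($g{\left(k \right)} = 4 - \frac{k + \left(-7\right) 3 k}{3} = 4 - \frac{k - 21 k}{3} = 4 - \frac{\left(-20\right) k}{3} = 4 + \frac{20 k}{3}$)
$\frac{\left(\left(39877 - 58101\right) - 175801\right) + g{\left(335 \right)}}{-959551} = \frac{\left(\left(39877 - 58101\right) - 175801\right) + \left(4 + \frac{20}{3} \cdot 335\right)}{-959551} = \left(\left(-18224 - 175801\right) + \left(4 + \frac{6700}{3}\right)\right) \left(- \frac{1}{959551}\right) = \left(-194025 + \frac{6712}{3}\right) \left(- \frac{1}{959551}\right) = \left(- \frac{575363}{3}\right) \left(- \frac{1}{959551}\right) = \frac{575363}{2878653}$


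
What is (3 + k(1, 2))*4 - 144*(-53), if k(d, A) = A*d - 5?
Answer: 7632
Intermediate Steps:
k(d, A) = -5 + A*d
(3 + k(1, 2))*4 - 144*(-53) = (3 + (-5 + 2*1))*4 - 144*(-53) = (3 + (-5 + 2))*4 + 7632 = (3 - 3)*4 + 7632 = 0*4 + 7632 = 0 + 7632 = 7632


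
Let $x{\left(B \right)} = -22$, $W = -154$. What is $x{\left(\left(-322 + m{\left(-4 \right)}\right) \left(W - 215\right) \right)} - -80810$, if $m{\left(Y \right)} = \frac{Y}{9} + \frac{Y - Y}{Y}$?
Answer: $80788$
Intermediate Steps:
$m{\left(Y \right)} = \frac{Y}{9}$ ($m{\left(Y \right)} = Y \frac{1}{9} + \frac{0}{Y} = \frac{Y}{9} + 0 = \frac{Y}{9}$)
$x{\left(\left(-322 + m{\left(-4 \right)}\right) \left(W - 215\right) \right)} - -80810 = -22 - -80810 = -22 + 80810 = 80788$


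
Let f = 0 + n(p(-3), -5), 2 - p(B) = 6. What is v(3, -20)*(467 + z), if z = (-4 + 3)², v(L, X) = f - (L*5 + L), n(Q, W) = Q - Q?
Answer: -8424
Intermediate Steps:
p(B) = -4 (p(B) = 2 - 1*6 = 2 - 6 = -4)
n(Q, W) = 0
f = 0 (f = 0 + 0 = 0)
v(L, X) = -6*L (v(L, X) = 0 - (L*5 + L) = 0 - (5*L + L) = 0 - 6*L = -6*L)
z = 1 (z = (-1)² = 1)
v(3, -20)*(467 + z) = (-6*3)*(467 + 1) = -18*468 = -8424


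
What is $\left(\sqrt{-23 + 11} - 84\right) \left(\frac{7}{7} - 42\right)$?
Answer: $3444 - 82 i \sqrt{3} \approx 3444.0 - 142.03 i$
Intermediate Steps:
$\left(\sqrt{-23 + 11} - 84\right) \left(\frac{7}{7} - 42\right) = \left(\sqrt{-12} - 84\right) \left(7 \cdot \frac{1}{7} - 42\right) = \left(2 i \sqrt{3} - 84\right) \left(1 - 42\right) = \left(-84 + 2 i \sqrt{3}\right) \left(-41\right) = 3444 - 82 i \sqrt{3}$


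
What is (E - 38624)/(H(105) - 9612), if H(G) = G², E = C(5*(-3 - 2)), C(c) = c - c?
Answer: -38624/1413 ≈ -27.335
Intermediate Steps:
C(c) = 0
E = 0
(E - 38624)/(H(105) - 9612) = (0 - 38624)/(105² - 9612) = -38624/(11025 - 9612) = -38624/1413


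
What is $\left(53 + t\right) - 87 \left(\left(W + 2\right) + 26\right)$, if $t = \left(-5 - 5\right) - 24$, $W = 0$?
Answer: $-2417$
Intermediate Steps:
$t = -34$ ($t = -10 - 24 = -34$)
$\left(53 + t\right) - 87 \left(\left(W + 2\right) + 26\right) = \left(53 - 34\right) - 87 \left(\left(0 + 2\right) + 26\right) = 19 - 87 \left(2 + 26\right) = 19 - 2436 = -2417$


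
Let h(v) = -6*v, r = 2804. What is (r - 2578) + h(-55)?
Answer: 556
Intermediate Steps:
(r - 2578) + h(-55) = (2804 - 2578) - 6*(-55) = 226 + 330 = 556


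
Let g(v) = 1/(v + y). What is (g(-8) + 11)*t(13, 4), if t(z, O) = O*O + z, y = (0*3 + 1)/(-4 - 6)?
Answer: 25549/81 ≈ 315.42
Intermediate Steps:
y = -⅒ (y = (0 + 1)/(-10) = 1*(-⅒) = -⅒ ≈ -0.10000)
g(v) = 1/(-⅒ + v) (g(v) = 1/(v - ⅒) = 1/(-⅒ + v))
t(z, O) = z + O² (t(z, O) = O² + z = z + O²)
(g(-8) + 11)*t(13, 4) = (10/(-1 + 10*(-8)) + 11)*(13 + 4²) = (10/(-1 - 80) + 11)*(13 + 16) = (10/(-81) + 11)*29 = (10*(-1/81) + 11)*29 = (-10/81 + 11)*29 = (881/81)*29 = 25549/81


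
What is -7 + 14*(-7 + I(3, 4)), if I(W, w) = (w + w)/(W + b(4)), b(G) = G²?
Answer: -1883/19 ≈ -99.105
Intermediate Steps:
I(W, w) = 2*w/(16 + W) (I(W, w) = (w + w)/(W + 4²) = (2*w)/(W + 16) = (2*w)/(16 + W) = 2*w/(16 + W))
-7 + 14*(-7 + I(3, 4)) = -7 + 14*(-7 + 2*4/(16 + 3)) = -7 + 14*(-7 + 2*4/19) = -7 + 14*(-7 + 2*4*(1/19)) = -7 + 14*(-7 + 8/19) = -7 + 14*(-125/19) = -7 - 1750/19 = -1883/19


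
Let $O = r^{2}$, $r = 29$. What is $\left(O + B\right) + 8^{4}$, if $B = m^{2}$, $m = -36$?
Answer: $6233$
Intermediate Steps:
$O = 841$ ($O = 29^{2} = 841$)
$B = 1296$ ($B = \left(-36\right)^{2} = 1296$)
$\left(O + B\right) + 8^{4} = \left(841 + 1296\right) + 8^{4} = 2137 + 4096 = 6233$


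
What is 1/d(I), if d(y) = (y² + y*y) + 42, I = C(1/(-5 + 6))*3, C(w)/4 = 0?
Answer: 1/42 ≈ 0.023810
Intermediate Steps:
C(w) = 0 (C(w) = 4*0 = 0)
I = 0 (I = 0*3 = 0)
d(y) = 42 + 2*y² (d(y) = (y² + y²) + 42 = 2*y² + 42 = 42 + 2*y²)
1/d(I) = 1/(42 + 2*0²) = 1/(42 + 2*0) = 1/(42 + 0) = 1/42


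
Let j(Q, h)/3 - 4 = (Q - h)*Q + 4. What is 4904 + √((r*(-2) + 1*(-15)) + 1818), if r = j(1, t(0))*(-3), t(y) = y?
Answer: 4904 + √1965 ≈ 4948.3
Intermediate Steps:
j(Q, h) = 24 + 3*Q*(Q - h) (j(Q, h) = 12 + 3*((Q - h)*Q + 4) = 12 + 3*(Q*(Q - h) + 4) = 12 + 3*(4 + Q*(Q - h)) = 12 + (12 + 3*Q*(Q - h)) = 24 + 3*Q*(Q - h))
r = -81 (r = (24 + 3*1² - 3*1*0)*(-3) = (24 + 3*1 + 0)*(-3) = (24 + 3 + 0)*(-3) = 27*(-3) = -81)
4904 + √((r*(-2) + 1*(-15)) + 1818) = 4904 + √((-81*(-2) + 1*(-15)) + 1818) = 4904 + √((162 - 15) + 1818) = 4904 + √(147 + 1818) = 4904 + √1965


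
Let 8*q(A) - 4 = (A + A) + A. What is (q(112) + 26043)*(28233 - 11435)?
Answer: 438184229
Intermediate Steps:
q(A) = ½ + 3*A/8 (q(A) = ½ + ((A + A) + A)/8 = ½ + (2*A + A)/8 = ½ + (3*A)/8 = ½ + 3*A/8)
(q(112) + 26043)*(28233 - 11435) = ((½ + (3/8)*112) + 26043)*(28233 - 11435) = ((½ + 42) + 26043)*16798 = (85/2 + 26043)*16798 = (52171/2)*16798 = 438184229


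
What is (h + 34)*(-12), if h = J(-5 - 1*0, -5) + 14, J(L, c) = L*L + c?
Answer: -816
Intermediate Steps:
J(L, c) = c + L² (J(L, c) = L² + c = c + L²)
h = 34 (h = (-5 + (-5 - 1*0)²) + 14 = (-5 + (-5 + 0)²) + 14 = (-5 + (-5)²) + 14 = (-5 + 25) + 14 = 20 + 14 = 34)
(h + 34)*(-12) = (34 + 34)*(-12) = 68*(-12) = -816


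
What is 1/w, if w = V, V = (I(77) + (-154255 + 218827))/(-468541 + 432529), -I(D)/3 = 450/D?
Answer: -462154/828449 ≈ -0.55785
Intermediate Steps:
I(D) = -1350/D
V = -828449/462154 (V = (-1350/77 + (-154255 + 218827))/(-468541 + 432529) = (-1350*1/77 + 64572)/(-36012) = (-1350/77 + 64572)*(-1/36012) = (4970694/77)*(-1/36012) = -828449/462154 ≈ -1.7926)
w = -828449/462154 ≈ -1.7926
1/w = 1/(-828449/462154) = -462154/828449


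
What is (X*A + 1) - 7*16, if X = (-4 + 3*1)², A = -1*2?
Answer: -113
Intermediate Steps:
A = -2
X = 1 (X = (-4 + 3)² = (-1)² = 1)
(X*A + 1) - 7*16 = (1*(-2) + 1) - 7*16 = (-2 + 1) - 112 = -1 - 112 = -113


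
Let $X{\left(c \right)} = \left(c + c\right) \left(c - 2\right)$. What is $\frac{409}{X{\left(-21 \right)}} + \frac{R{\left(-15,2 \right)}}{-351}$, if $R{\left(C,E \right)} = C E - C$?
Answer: $\frac{17561}{37674} \approx 0.46613$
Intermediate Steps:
$R{\left(C,E \right)} = - C + C E$
$X{\left(c \right)} = 2 c \left(-2 + c\right)$
$\frac{409}{X{\left(-21 \right)}} + \frac{R{\left(-15,2 \right)}}{-351} = \frac{409}{2 \left(-21\right) \left(-2 - 21\right)} + \frac{\left(-15\right) \left(-1 + 2\right)}{-351} = \frac{409}{2 \left(-21\right) \left(-23\right)} + \left(-15\right) 1 \left(- \frac{1}{351}\right) = \frac{409}{966} - - \frac{5}{117} = 409 \cdot \frac{1}{966} + \frac{5}{117} = \frac{409}{966} + \frac{5}{117} = \frac{17561}{37674}$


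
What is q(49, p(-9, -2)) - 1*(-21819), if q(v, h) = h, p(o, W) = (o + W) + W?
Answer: 21806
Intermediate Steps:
p(o, W) = o + 2*W (p(o, W) = (W + o) + W = o + 2*W)
q(49, p(-9, -2)) - 1*(-21819) = (-9 + 2*(-2)) - 1*(-21819) = (-9 - 4) + 21819 = -13 + 21819 = 21806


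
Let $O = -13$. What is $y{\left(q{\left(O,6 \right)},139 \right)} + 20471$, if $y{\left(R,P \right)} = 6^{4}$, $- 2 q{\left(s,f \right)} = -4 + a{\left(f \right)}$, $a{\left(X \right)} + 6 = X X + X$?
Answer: $21767$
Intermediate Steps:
$a{\left(X \right)} = -6 + X + X^{2}$ ($a{\left(X \right)} = -6 + \left(X X + X\right) = -6 + \left(X^{2} + X\right) = -6 + \left(X + X^{2}\right) = -6 + X + X^{2}$)
$q{\left(s,f \right)} = 5 - \frac{f}{2} - \frac{f^{2}}{2}$ ($q{\left(s,f \right)} = - \frac{-4 + \left(-6 + f + f^{2}\right)}{2} = - \frac{-10 + f + f^{2}}{2} = 5 - \frac{f}{2} - \frac{f^{2}}{2}$)
$y{\left(R,P \right)} = 1296$
$y{\left(q{\left(O,6 \right)},139 \right)} + 20471 = 1296 + 20471 = 21767$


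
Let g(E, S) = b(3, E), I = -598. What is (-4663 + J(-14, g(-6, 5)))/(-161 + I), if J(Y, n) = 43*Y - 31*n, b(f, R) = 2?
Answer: 5327/759 ≈ 7.0184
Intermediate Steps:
g(E, S) = 2
J(Y, n) = -31*n + 43*Y
(-4663 + J(-14, g(-6, 5)))/(-161 + I) = (-4663 + (-31*2 + 43*(-14)))/(-161 - 598) = (-4663 + (-62 - 602))/(-759) = (-4663 - 664)*(-1/759) = -5327*(-1/759) = 5327/759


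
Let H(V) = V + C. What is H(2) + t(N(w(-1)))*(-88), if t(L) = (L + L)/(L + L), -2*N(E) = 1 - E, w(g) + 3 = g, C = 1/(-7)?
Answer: -603/7 ≈ -86.143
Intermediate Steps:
C = -1/7 ≈ -0.14286
w(g) = -3 + g
N(E) = -1/2 + E/2 (N(E) = -(1 - E)/2 = -1/2 + E/2)
H(V) = -1/7 + V (H(V) = V - 1/7 = -1/7 + V)
t(L) = 1 (t(L) = (2*L)/((2*L)) = (2*L)*(1/(2*L)) = 1)
H(2) + t(N(w(-1)))*(-88) = (-1/7 + 2) + 1*(-88) = 13/7 - 88 = -603/7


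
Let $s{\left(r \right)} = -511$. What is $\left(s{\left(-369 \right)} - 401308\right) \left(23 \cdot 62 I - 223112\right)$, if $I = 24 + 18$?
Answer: $65584897180$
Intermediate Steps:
$I = 42$
$\left(s{\left(-369 \right)} - 401308\right) \left(23 \cdot 62 I - 223112\right) = \left(-511 - 401308\right) \left(23 \cdot 62 \cdot 42 - 223112\right) = - 401819 \left(1426 \cdot 42 - 223112\right) = - 401819 \left(59892 - 223112\right) = \left(-401819\right) \left(-163220\right) = 65584897180$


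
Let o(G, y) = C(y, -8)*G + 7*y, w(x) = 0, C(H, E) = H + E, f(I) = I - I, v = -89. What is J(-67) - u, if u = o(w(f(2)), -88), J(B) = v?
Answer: 527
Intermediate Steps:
f(I) = 0
C(H, E) = E + H
J(B) = -89
o(G, y) = 7*y + G*(-8 + y) (o(G, y) = (-8 + y)*G + 7*y = G*(-8 + y) + 7*y = 7*y + G*(-8 + y))
u = -616 (u = 7*(-88) + 0*(-8 - 88) = -616 + 0*(-96) = -616 + 0 = -616)
J(-67) - u = -89 - 1*(-616) = -89 + 616 = 527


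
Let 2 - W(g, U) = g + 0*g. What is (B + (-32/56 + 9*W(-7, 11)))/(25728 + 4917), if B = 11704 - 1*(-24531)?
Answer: 84736/71505 ≈ 1.1850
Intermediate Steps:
B = 36235 (B = 11704 + 24531 = 36235)
W(g, U) = 2 - g (W(g, U) = 2 - (g + 0*g) = 2 - (g + 0) = 2 - g)
(B + (-32/56 + 9*W(-7, 11)))/(25728 + 4917) = (36235 + (-32/56 + 9*(2 - 1*(-7))))/(25728 + 4917) = (36235 + (-32*1/56 + 9*(2 + 7)))/30645 = (36235 + (-4/7 + 9*9))*(1/30645) = (36235 + (-4/7 + 81))*(1/30645) = (36235 + 563/7)*(1/30645) = (254208/7)*(1/30645) = 84736/71505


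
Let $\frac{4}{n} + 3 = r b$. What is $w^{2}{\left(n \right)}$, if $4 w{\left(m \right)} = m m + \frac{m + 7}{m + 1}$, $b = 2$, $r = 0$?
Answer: $\frac{18769}{1296} \approx 14.482$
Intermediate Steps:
$n = - \frac{4}{3}$ ($n = \frac{4}{-3 + 0 \cdot 2} = \frac{4}{-3 + 0} = \frac{4}{-3} = 4 \left(- \frac{1}{3}\right) = - \frac{4}{3} \approx -1.3333$)
$w{\left(m \right)} = \frac{m^{2}}{4} + \frac{7 + m}{4 \left(1 + m\right)}$ ($w{\left(m \right)} = \frac{m m + \frac{m + 7}{m + 1}}{4} = \frac{m^{2} + \frac{7 + m}{1 + m}}{4} = \frac{m^{2}}{4} + \frac{7 + m}{4 \left(1 + m\right)}$)
$w^{2}{\left(n \right)} = \left(\frac{7 - \frac{4}{3} + \left(- \frac{4}{3}\right)^{2} + \left(- \frac{4}{3}\right)^{3}}{4 \left(1 - \frac{4}{3}\right)}\right)^{2} = \left(\frac{7 - \frac{4}{3} + \frac{16}{9} - \frac{64}{27}}{4 \left(- \frac{1}{3}\right)}\right)^{2} = \left(\frac{1}{4} \left(-3\right) \frac{137}{27}\right)^{2} = \left(- \frac{137}{36}\right)^{2} = \frac{18769}{1296}$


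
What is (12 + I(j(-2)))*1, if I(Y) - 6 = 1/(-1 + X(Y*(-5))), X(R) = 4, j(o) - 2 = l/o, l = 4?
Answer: 55/3 ≈ 18.333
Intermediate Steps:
j(o) = 2 + 4/o
I(Y) = 19/3 (I(Y) = 6 + 1/(-1 + 4) = 6 + 1/3 = 6 + ⅓ = 19/3)
(12 + I(j(-2)))*1 = (12 + 19/3)*1 = (55/3)*1 = 55/3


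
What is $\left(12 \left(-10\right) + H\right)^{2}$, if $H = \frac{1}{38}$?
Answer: $\frac{20784481}{1444} \approx 14394.0$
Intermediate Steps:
$H = \frac{1}{38} \approx 0.026316$
$\left(12 \left(-10\right) + H\right)^{2} = \left(12 \left(-10\right) + \frac{1}{38}\right)^{2} = \left(-120 + \frac{1}{38}\right)^{2} = \left(- \frac{4559}{38}\right)^{2} = \frac{20784481}{1444}$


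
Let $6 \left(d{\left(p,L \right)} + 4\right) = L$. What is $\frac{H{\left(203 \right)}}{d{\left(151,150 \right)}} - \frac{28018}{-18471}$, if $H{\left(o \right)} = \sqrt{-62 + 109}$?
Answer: $\frac{28018}{18471} + \frac{\sqrt{47}}{21} \approx 1.8433$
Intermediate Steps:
$H{\left(o \right)} = \sqrt{47}$
$d{\left(p,L \right)} = -4 + \frac{L}{6}$
$\frac{H{\left(203 \right)}}{d{\left(151,150 \right)}} - \frac{28018}{-18471} = \frac{\sqrt{47}}{-4 + \frac{1}{6} \cdot 150} - \frac{28018}{-18471} = \frac{\sqrt{47}}{-4 + 25} - - \frac{28018}{18471} = \frac{\sqrt{47}}{21} + \frac{28018}{18471} = \frac{28018}{18471} + \frac{\sqrt{47}}{21}$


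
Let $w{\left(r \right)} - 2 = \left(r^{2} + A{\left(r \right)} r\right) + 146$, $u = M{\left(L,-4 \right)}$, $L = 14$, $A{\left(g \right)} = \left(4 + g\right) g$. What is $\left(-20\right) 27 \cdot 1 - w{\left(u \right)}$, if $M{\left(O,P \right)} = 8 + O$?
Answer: $-13756$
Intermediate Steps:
$A{\left(g \right)} = g \left(4 + g\right)$
$u = 22$ ($u = 8 + 14 = 22$)
$w{\left(r \right)} = 148 + r^{2} + r^{2} \left(4 + r\right)$ ($w{\left(r \right)} = 2 + \left(\left(r^{2} + r \left(4 + r\right) r\right) + 146\right) = 2 + \left(\left(r^{2} + r^{2} \left(4 + r\right)\right) + 146\right) = 2 + \left(146 + r^{2} + r^{2} \left(4 + r\right)\right) = 148 + r^{2} + r^{2} \left(4 + r\right)$)
$\left(-20\right) 27 \cdot 1 - w{\left(u \right)} = \left(-20\right) 27 \cdot 1 - \left(148 + 22^{3} + 5 \cdot 22^{2}\right) = \left(-540\right) 1 - \left(148 + 10648 + 5 \cdot 484\right) = -540 - \left(148 + 10648 + 2420\right) = -540 - 13216 = -13756$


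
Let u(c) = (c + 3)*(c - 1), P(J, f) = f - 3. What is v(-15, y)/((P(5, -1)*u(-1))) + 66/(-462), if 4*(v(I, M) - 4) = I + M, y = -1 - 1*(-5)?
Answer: -29/448 ≈ -0.064732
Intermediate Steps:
P(J, f) = -3 + f
y = 4 (y = -1 + 5 = 4)
u(c) = (-1 + c)*(3 + c) (u(c) = (3 + c)*(-1 + c) = (-1 + c)*(3 + c))
v(I, M) = 4 + I/4 + M/4 (v(I, M) = 4 + (I + M)/4 = 4 + (I/4 + M/4) = 4 + I/4 + M/4)
v(-15, y)/((P(5, -1)*u(-1))) + 66/(-462) = (4 + (1/4)*(-15) + (1/4)*4)/(((-3 - 1)*(-3 + (-1)**2 + 2*(-1)))) + 66/(-462) = (4 - 15/4 + 1)/((-4*(-3 + 1 - 2))) + 66*(-1/462) = 5/(4*((-4*(-4)))) - 1/7 = (5/4)/16 - 1/7 = (5/4)*(1/16) - 1/7 = 5/64 - 1/7 = -29/448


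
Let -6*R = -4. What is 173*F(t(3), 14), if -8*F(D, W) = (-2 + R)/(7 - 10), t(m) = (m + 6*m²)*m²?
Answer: -173/18 ≈ -9.6111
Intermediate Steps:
R = ⅔ (R = -⅙*(-4) = ⅔ ≈ 0.66667)
t(m) = m²*(m + 6*m²)
F(D, W) = -1/18 (F(D, W) = -(-2 + ⅔)/(8*(7 - 10)) = -(-1)/(6*(-3)) = -(-1)*(-1)/(6*3) = -⅛*4/9 = -1/18)
173*F(t(3), 14) = 173*(-1/18) = -173/18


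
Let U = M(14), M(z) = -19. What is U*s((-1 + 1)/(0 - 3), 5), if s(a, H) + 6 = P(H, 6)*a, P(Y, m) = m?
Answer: 114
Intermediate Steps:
U = -19
s(a, H) = -6 + 6*a
U*s((-1 + 1)/(0 - 3), 5) = -19*(-6 + 6*((-1 + 1)/(0 - 3))) = -19*(-6 + 6*(0/(-3))) = -19*(-6 + 6*(0*(-⅓))) = -19*(-6 + 6*0) = -19*(-6 + 0) = -19*(-6) = 114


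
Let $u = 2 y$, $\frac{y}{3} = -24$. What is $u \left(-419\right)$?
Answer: $60336$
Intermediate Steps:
$y = -72$ ($y = 3 \left(-24\right) = -72$)
$u = -144$ ($u = 2 \left(-72\right) = -144$)
$u \left(-419\right) = \left(-144\right) \left(-419\right) = 60336$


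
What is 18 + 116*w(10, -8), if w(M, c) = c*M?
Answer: -9262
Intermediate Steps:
w(M, c) = M*c
18 + 116*w(10, -8) = 18 + 116*(10*(-8)) = 18 + 116*(-80) = 18 - 9280 = -9262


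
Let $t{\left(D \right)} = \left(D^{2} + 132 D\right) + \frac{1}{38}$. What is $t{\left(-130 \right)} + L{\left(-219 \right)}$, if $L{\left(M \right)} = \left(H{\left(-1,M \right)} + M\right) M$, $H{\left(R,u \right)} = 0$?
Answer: $\frac{1812639}{38} \approx 47701.0$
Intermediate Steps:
$t{\left(D \right)} = \frac{1}{38} + D^{2} + 132 D$ ($t{\left(D \right)} = \left(D^{2} + 132 D\right) + \frac{1}{38} = \frac{1}{38} + D^{2} + 132 D$)
$L{\left(M \right)} = M^{2}$ ($L{\left(M \right)} = \left(0 + M\right) M = M M = M^{2}$)
$t{\left(-130 \right)} + L{\left(-219 \right)} = \left(\frac{1}{38} + \left(-130\right)^{2} + 132 \left(-130\right)\right) + \left(-219\right)^{2} = \left(\frac{1}{38} + 16900 - 17160\right) + 47961 = - \frac{9879}{38} + 47961 = \frac{1812639}{38}$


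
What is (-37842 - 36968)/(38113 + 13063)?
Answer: -37405/25588 ≈ -1.4618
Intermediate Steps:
(-37842 - 36968)/(38113 + 13063) = -74810/51176 = -74810*1/51176 = -37405/25588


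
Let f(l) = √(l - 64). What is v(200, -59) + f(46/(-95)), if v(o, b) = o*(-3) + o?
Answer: -400 + I*√581970/95 ≈ -400.0 + 8.0302*I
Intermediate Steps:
v(o, b) = -2*o (v(o, b) = -3*o + o = -2*o)
f(l) = √(-64 + l)
v(200, -59) + f(46/(-95)) = -2*200 + √(-64 + 46/(-95)) = -400 + √(-64 + 46*(-1/95)) = -400 + √(-64 - 46/95) = -400 + √(-6126/95) = -400 + I*√581970/95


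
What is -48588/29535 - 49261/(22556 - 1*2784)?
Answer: -805201857/194655340 ≈ -4.1366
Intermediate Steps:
-48588/29535 - 49261/(22556 - 1*2784) = -48588*1/29535 - 49261/(22556 - 2784) = -16196/9845 - 49261/19772 = -805201857/194655340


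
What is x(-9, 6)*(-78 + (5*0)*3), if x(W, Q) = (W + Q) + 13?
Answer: -780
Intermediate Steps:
x(W, Q) = 13 + Q + W (x(W, Q) = (Q + W) + 13 = 13 + Q + W)
x(-9, 6)*(-78 + (5*0)*3) = (13 + 6 - 9)*(-78 + (5*0)*3) = 10*(-78 + 0*3) = 10*(-78 + 0) = 10*(-78) = -780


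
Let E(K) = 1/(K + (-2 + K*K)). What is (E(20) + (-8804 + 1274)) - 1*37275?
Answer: -18728489/418 ≈ -44805.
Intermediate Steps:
E(K) = 1/(-2 + K + K²) (E(K) = 1/(K + (-2 + K²)) = 1/(-2 + K + K²))
(E(20) + (-8804 + 1274)) - 1*37275 = (1/(-2 + 20 + 20²) + (-8804 + 1274)) - 1*37275 = (1/(-2 + 20 + 400) - 7530) - 37275 = (1/418 - 7530) - 37275 = -3147539/418 - 37275 = -18728489/418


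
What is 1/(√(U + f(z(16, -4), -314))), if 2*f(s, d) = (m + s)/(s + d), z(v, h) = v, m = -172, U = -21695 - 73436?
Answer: -I*√131999845/3543620 ≈ -0.0032422*I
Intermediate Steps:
U = -95131
f(s, d) = (-172 + s)/(2*(d + s)) (f(s, d) = ((-172 + s)/(s + d))/2 = ((-172 + s)/(d + s))/2 = (-172 + s)/(2*(d + s)))
1/(√(U + f(z(16, -4), -314))) = 1/(√(-95131 + (-86 + (½)*16)/(-314 + 16))) = 1/(√(-95131 + (-86 + 8)/(-298))) = 1/(√(-95131 - 1/298*(-78))) = 1/(√(-95131 + 39/149)) = 1/(√(-14174480/149)) = 1/(4*I*√131999845/149) = -I*√131999845/3543620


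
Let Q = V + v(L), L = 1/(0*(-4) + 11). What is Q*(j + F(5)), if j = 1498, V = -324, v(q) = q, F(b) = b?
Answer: -5355189/11 ≈ -4.8684e+5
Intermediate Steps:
L = 1/11 (L = 1/(0 + 11) = 1/11 ≈ 0.090909)
Q = -3563/11 (Q = -324 + 1/11 = -3563/11 ≈ -323.91)
Q*(j + F(5)) = -3563*(1498 + 5)/11 = -3563/11*1503 = -5355189/11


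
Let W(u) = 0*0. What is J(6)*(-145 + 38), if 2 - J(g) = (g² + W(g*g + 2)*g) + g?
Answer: 4280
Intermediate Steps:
W(u) = 0
J(g) = 2 - g - g² (J(g) = 2 - ((g² + 0*g) + g) = 2 - ((g² + 0) + g) = 2 - (g² + g) = 2 - (g + g²) = 2 + (-g - g²) = 2 - g - g²)
J(6)*(-145 + 38) = (2 - 1*6 - 1*6²)*(-145 + 38) = (2 - 6 - 1*36)*(-107) = (2 - 6 - 36)*(-107) = -40*(-107) = 4280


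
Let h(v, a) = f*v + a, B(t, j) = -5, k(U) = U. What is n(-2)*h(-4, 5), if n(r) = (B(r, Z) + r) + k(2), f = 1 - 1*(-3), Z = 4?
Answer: 55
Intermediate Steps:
f = 4 (f = 1 + 3 = 4)
h(v, a) = a + 4*v (h(v, a) = 4*v + a = a + 4*v)
n(r) = -3 + r (n(r) = (-5 + r) + 2 = -3 + r)
n(-2)*h(-4, 5) = (-3 - 2)*(5 + 4*(-4)) = -5*(5 - 16) = -5*(-11) = 55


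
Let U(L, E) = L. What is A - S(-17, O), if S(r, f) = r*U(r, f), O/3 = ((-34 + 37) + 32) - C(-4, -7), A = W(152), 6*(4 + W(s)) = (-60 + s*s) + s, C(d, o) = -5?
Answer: 3573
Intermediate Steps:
W(s) = -14 + s/6 + s²/6 (W(s) = -4 + ((-60 + s*s) + s)/6 = -4 + ((-60 + s²) + s)/6 = -4 + (-60 + s + s²)/6 = -4 + (-10 + s/6 + s²/6) = -14 + s/6 + s²/6)
A = 3862 (A = -14 + (⅙)*152 + (⅙)*152² = -14 + 76/3 + (⅙)*23104 = -14 + 76/3 + 11552/3 = 3862)
O = 120 (O = 3*(((-34 + 37) + 32) - 1*(-5)) = 3*((3 + 32) + 5) = 3*(35 + 5) = 3*40 = 120)
S(r, f) = r² (S(r, f) = r*r = r²)
A - S(-17, O) = 3862 - 1*(-17)² = 3862 - 1*289 = 3862 - 289 = 3573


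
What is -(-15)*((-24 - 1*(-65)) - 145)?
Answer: -1560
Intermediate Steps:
-(-15)*((-24 - 1*(-65)) - 145) = -(-15)*((-24 + 65) - 145) = -(-15)*(41 - 145) = -(-15)*(-104) = -1*1560 = -1560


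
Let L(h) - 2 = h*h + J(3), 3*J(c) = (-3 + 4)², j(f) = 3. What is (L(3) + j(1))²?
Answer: 1849/9 ≈ 205.44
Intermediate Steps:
J(c) = ⅓ (J(c) = (-3 + 4)²/3 = (⅓)*1² = (⅓)*1 = ⅓)
L(h) = 7/3 + h² (L(h) = 2 + (h*h + ⅓) = 2 + (h² + ⅓) = 2 + (⅓ + h²) = 7/3 + h²)
(L(3) + j(1))² = ((7/3 + 3²) + 3)² = ((7/3 + 9) + 3)² = (34/3 + 3)² = (43/3)² = 1849/9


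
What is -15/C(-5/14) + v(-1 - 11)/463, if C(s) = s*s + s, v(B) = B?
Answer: 90712/1389 ≈ 65.307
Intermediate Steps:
C(s) = s + s² (C(s) = s² + s = s + s²)
-15/C(-5/14) + v(-1 - 11)/463 = -15*(-14/(5*(1 - 5/14))) + (-1 - 11)/463 = -15*(-14/(5*(1 - 5*1/14))) - 12*1/463 = -15*(-14/(5*(1 - 5/14))) - 12/463 = -15/((-5/14*9/14)) - 12/463 = -15/(-45/196) - 12/463 = -15*(-196/45) - 12/463 = 196/3 - 12/463 = 90712/1389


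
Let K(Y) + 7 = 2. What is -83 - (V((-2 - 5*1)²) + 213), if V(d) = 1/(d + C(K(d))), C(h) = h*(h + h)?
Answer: -29305/99 ≈ -296.01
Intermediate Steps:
K(Y) = -5 (K(Y) = -7 + 2 = -5)
C(h) = 2*h² (C(h) = h*(2*h) = 2*h²)
V(d) = 1/(50 + d) (V(d) = 1/(d + 2*(-5)²) = 1/(d + 2*25) = 1/(d + 50) = 1/(50 + d))
-83 - (V((-2 - 5*1)²) + 213) = -83 - (1/(50 + (-2 - 5*1)²) + 213) = -83 - (1/(50 + (-2 - 5)²) + 213) = -83 - (1/(50 + (-7)²) + 213) = -83 - (1/(50 + 49) + 213) = -83 - (1/99 + 213) = -83 - 1*21088/99 = -83 - 21088/99 = -29305/99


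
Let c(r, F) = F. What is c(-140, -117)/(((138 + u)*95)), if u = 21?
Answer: -39/5035 ≈ -0.0077458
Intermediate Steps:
c(-140, -117)/(((138 + u)*95)) = -117*1/(95*(138 + 21)) = -117/(159*95) = -117/15105 = -117*1/15105 = -39/5035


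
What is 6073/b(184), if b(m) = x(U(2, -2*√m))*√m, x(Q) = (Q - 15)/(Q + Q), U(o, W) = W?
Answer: -364380/511 + 97168*√46/511 ≈ 576.61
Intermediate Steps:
x(Q) = (-15 + Q)/(2*Q) (x(Q) = (-15 + Q)/((2*Q)) = (-15 + Q)*(1/(2*Q)) = (-15 + Q)/(2*Q))
b(m) = 15/4 + √m/2 (b(m) = ((-15 - 2*√m)/(2*((-2*√m))))*√m = ((-1/(2*√m))*(-15 - 2*√m)/2)*√m = (-(-15 - 2*√m)/(4*√m))*√m = 15/4 + √m/2)
6073/b(184) = 6073/(15/4 + √184/2) = 6073/(15/4 + (2*√46)/2) = 6073/(15/4 + √46)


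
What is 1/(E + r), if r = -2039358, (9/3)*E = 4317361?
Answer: -3/1800713 ≈ -1.6660e-6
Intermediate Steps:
E = 4317361/3 (E = (⅓)*4317361 = 4317361/3 ≈ 1.4391e+6)
1/(E + r) = 1/(4317361/3 - 2039358) = 1/(-1800713/3) = -3/1800713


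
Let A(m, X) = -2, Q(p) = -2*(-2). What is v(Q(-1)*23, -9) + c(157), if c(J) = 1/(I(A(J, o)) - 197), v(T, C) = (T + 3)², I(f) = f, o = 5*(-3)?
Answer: 1795974/199 ≈ 9025.0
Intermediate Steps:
o = -15
Q(p) = 4
v(T, C) = (3 + T)²
c(J) = -1/199 (c(J) = 1/(-2 - 197) = 1/(-199) = -1/199)
v(Q(-1)*23, -9) + c(157) = (3 + 4*23)² - 1/199 = (3 + 92)² - 1/199 = 95² - 1/199 = 9025 - 1/199 = 1795974/199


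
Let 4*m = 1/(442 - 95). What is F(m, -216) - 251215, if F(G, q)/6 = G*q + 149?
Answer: -86861711/347 ≈ -2.5032e+5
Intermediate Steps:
m = 1/1388 (m = 1/(4*(442 - 95)) = (1/4)/347 = (1/4)*(1/347) = 1/1388 ≈ 0.00072046)
F(G, q) = 894 + 6*G*q (F(G, q) = 6*(G*q + 149) = 6*(149 + G*q) = 894 + 6*G*q)
F(m, -216) - 251215 = (894 + 6*(1/1388)*(-216)) - 251215 = (894 - 324/347) - 251215 = 309894/347 - 251215 = -86861711/347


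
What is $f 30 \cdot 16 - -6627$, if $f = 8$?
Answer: $10467$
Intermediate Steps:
$f 30 \cdot 16 - -6627 = 8 \cdot 30 \cdot 16 - -6627 = 240 \cdot 16 + 6627 = 3840 + 6627 = 10467$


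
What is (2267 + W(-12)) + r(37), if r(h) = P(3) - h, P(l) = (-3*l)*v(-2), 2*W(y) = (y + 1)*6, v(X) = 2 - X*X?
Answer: 2215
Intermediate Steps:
v(X) = 2 - X**2
W(y) = 3 + 3*y (W(y) = ((y + 1)*6)/2 = ((1 + y)*6)/2 = (6 + 6*y)/2 = 3 + 3*y)
P(l) = 6*l (P(l) = (-3*l)*(2 - 1*(-2)**2) = (-3*l)*(2 - 1*4) = (-3*l)*(2 - 4) = -3*l*(-2) = 6*l)
r(h) = 18 - h (r(h) = 6*3 - h = 18 - h)
(2267 + W(-12)) + r(37) = (2267 + (3 + 3*(-12))) + (18 - 1*37) = (2267 + (3 - 36)) + (18 - 37) = (2267 - 33) - 19 = 2234 - 19 = 2215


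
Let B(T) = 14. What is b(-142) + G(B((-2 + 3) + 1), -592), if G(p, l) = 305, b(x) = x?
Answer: 163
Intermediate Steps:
b(-142) + G(B((-2 + 3) + 1), -592) = -142 + 305 = 163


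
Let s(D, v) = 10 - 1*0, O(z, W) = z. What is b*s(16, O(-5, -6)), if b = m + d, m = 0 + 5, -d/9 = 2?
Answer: -130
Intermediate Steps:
d = -18 (d = -9*2 = -18)
m = 5
s(D, v) = 10 (s(D, v) = 10 + 0 = 10)
b = -13 (b = 5 - 18 = -13)
b*s(16, O(-5, -6)) = -13*10 = -130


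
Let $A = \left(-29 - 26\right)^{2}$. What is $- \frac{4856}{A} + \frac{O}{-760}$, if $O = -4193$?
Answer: $\frac{1798653}{459800} \approx 3.9118$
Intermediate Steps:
$A = 3025$ ($A = \left(-55\right)^{2} = 3025$)
$- \frac{4856}{A} + \frac{O}{-760} = - \frac{4856}{3025} - \frac{4193}{-760} = \left(-4856\right) \frac{1}{3025} - - \frac{4193}{760} = - \frac{4856}{3025} + \frac{4193}{760} = \frac{1798653}{459800}$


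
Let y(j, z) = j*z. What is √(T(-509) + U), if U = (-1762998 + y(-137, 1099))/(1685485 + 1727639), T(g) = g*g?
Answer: √496077526335963/43758 ≈ 509.00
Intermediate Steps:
T(g) = g²
U = -147197/262548 (U = (-1762998 - 137*1099)/(1685485 + 1727639) = (-1762998 - 150563)/3413124 = -1913561*1/3413124 = -147197/262548 ≈ -0.56065)
√(T(-509) + U) = √((-509)² - 147197/262548) = √(259081 - 147197/262548) = √(68021051191/262548) = √496077526335963/43758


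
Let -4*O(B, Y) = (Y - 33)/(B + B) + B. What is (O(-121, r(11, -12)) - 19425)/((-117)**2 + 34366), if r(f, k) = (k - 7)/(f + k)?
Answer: -4693533/11629310 ≈ -0.40359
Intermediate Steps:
r(f, k) = (-7 + k)/(f + k)
O(B, Y) = -B/4 - (-33 + Y)/(8*B) (O(B, Y) = -((Y - 33)/(B + B) + B)/4 = -((-33 + Y)/((2*B)) + B)/4 = -((-33 + Y)*(1/(2*B)) + B)/4 = -((-33 + Y)/(2*B) + B)/4 = -(B + (-33 + Y)/(2*B))/4 = -B/4 - (-33 + Y)/(8*B))
(O(-121, r(11, -12)) - 19425)/((-117)**2 + 34366) = ((1/8)*(33 - (-7 - 12)/(11 - 12) - 2*(-121)**2)/(-121) - 19425)/((-117)**2 + 34366) = ((1/8)*(-1/121)*(33 - (-19)/(-1) - 2*14641) - 19425)/(13689 + 34366) = ((1/8)*(-1/121)*(33 - (-1)*(-19) - 29282) - 19425)/48055 = ((1/8)*(-1/121)*(33 - 1*19 - 29282) - 19425)*(1/48055) = ((1/8)*(-1/121)*(33 - 19 - 29282) - 19425)*(1/48055) = ((1/8)*(-1/121)*(-29268) - 19425)*(1/48055) = (7317/242 - 19425)*(1/48055) = -4693533/242*1/48055 = -4693533/11629310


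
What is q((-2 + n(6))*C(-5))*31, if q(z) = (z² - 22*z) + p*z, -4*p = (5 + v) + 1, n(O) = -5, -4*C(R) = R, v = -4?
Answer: 135625/16 ≈ 8476.6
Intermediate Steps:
C(R) = -R/4
p = -½ (p = -((5 - 4) + 1)/4 = -(1 + 1)/4 = -¼*2 = -½ ≈ -0.50000)
q(z) = z² - 45*z/2 (q(z) = (z² - 22*z) - z/2 = z² - 45*z/2)
q((-2 + n(6))*C(-5))*31 = (((-2 - 5)*(-¼*(-5)))*(-45 + 2*((-2 - 5)*(-¼*(-5))))/2)*31 = ((-7*5/4)*(-45 + 2*(-7*5/4))/2)*31 = ((½)*(-35/4)*(-45 + 2*(-35/4)))*31 = ((½)*(-35/4)*(-45 - 35/2))*31 = ((½)*(-35/4)*(-125/2))*31 = (4375/16)*31 = 135625/16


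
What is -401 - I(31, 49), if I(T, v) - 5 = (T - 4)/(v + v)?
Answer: -39815/98 ≈ -406.28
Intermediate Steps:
I(T, v) = 5 + (-4 + T)/(2*v) (I(T, v) = 5 + (T - 4)/(v + v) = 5 + (-4 + T)/((2*v)) = 5 + (-4 + T)*(1/(2*v)) = 5 + (-4 + T)/(2*v))
-401 - I(31, 49) = -401 - (-4 + 31 + 10*49)/(2*49) = -401 - (-4 + 31 + 490)/(2*49) = -401 - 517/(2*49) = -401 - 1*517/98 = -401 - 517/98 = -39815/98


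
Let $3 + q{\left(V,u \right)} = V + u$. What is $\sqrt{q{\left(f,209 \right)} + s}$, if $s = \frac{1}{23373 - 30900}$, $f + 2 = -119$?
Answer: $\frac{\sqrt{4815729438}}{7527} \approx 9.2195$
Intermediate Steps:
$f = -121$ ($f = -2 - 119 = -121$)
$s = - \frac{1}{7527}$ ($s = \frac{1}{-7527} = - \frac{1}{7527} \approx -0.00013286$)
$q{\left(V,u \right)} = -3 + V + u$ ($q{\left(V,u \right)} = -3 + \left(V + u\right) = -3 + V + u$)
$\sqrt{q{\left(f,209 \right)} + s} = \sqrt{\left(-3 - 121 + 209\right) - \frac{1}{7527}} = \sqrt{85 - \frac{1}{7527}} = \sqrt{\frac{639794}{7527}} = \frac{\sqrt{4815729438}}{7527}$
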